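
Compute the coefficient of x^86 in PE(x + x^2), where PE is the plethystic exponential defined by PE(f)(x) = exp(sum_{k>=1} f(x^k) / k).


With f(x) = x + x^2, the exponent is sum_{k>=1} (x^k + x^(2k)) / k = -ln(1 - x) - ln(1 - x^2). Exponentiating:
PE(x + x^2) = 1 / ((1 - x)(1 - x^2)).
This is the generating function for partitions of n into parts of size 1 or 2. The number of 2's can be any j in 0..43, and the rest are 1's, so
[x^86] = floor(86/2) + 1 = 44.

44


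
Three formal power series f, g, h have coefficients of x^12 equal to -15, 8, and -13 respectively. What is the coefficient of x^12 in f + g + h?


Series addition is componentwise:
-15 + 8 + -13
= -20

-20


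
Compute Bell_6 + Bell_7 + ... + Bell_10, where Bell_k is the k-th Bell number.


Recall Bell_k counts set partitions of a k-set (with Bell_0 = 1 by convention).
Bell_6 through Bell_10: 203, 877, 4140, 21147, 115975
Sum = 203 + 877 + 4140 + 21147 + 115975 = 142342.

142342


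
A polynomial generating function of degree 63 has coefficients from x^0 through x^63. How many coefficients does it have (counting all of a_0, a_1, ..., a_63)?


A polynomial of degree 63 takes the form a_0 + a_1 x + ... + a_63 x^63.
The number of coefficients is 63 + 1 = 64.

64


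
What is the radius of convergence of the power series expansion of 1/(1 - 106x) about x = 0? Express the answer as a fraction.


Expanding 1/(1 - 106x) = sum_{k>=0} 106^k x^k, the series converges when |106x| < 1, i.e., |x| < 1/106.
So the radius of convergence is 1/106 = 1/106.

1/106


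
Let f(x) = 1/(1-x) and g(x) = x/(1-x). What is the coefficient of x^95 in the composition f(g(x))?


First simplify the composition: f(g(x)) = 1/(1 - x/(1-x)) = (1-x)/((1-x) - x) = (1-x)/(1-2x).
Now extract the coefficient. Write (1-x)/(1-2x) = 1/(1-2x) - x/(1-2x).
The coefficient of x^n in 1/(1-2x) is 2^n, and in x/(1-2x) is 2^(n-1) (for n >= 1).
So the coefficient of x^95 is 2^95 - 2^94 = 39614081257132168796771975168 - 19807040628566084398385987584 = 19807040628566084398385987584.

19807040628566084398385987584


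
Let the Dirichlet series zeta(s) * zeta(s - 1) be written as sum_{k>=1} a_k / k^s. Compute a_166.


Convolution gives a_k = sum_{d | k} d * 1 = sum_{d | k} d = sigma(k), the sum of positive divisors of k.
For k = 166, the divisors are 1, 2, 83, 166, so
sigma(166) = 1 + 2 + 83 + 166 = 252.

252


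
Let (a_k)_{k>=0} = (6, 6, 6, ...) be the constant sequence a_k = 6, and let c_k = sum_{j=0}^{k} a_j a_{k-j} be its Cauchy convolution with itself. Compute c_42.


Since a_j = 6 for all j >= 0, the convolution sum becomes
c_k = sum_{j=0}^{k} 6 * 6 = 36 * (k + 1).
Equivalently, the generating function of (a_k) is 6/(1 - x) and its square is 36/(1 - x)^2 = sum_{k>=0} 36(k + 1) x^k.
For k = 42: 36 * 43 = 1548.

1548


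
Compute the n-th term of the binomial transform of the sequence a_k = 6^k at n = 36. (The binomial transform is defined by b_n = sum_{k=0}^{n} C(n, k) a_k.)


With a_k = 6^k, b_n = sum_{k=0}^{n} C(n, k) 6^k = (1 + 6)^n by the binomial theorem.
For n = 36: (1 + 6)^36 = 7^36 = 2651730845859653471779023381601.

2651730845859653471779023381601


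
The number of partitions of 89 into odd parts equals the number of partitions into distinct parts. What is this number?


Computing partitions of 89 into odd parts (1, 3, 5, ...):
Using the generating function prod_{k>=0} 1/(1-x^(2k+1)),
the count is 173682

173682


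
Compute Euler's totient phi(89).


phi(n) counts integers in [1, n] coprime to n. Using the multiplicative formula phi(n) = n * prod_{p | n} (1 - 1/p):
89 = 89, so
phi(89) = 89 * (1 - 1/89) = 88.

88


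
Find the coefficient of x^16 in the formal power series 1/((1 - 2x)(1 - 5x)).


By partial fractions or Cauchy convolution:
The coefficient equals sum_{k=0}^{16} 2^k * 5^(16-k).
= 254313107351

254313107351


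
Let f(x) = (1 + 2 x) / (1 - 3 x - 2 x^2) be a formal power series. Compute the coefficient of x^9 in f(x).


Write f(x) = sum_{k>=0} a_k x^k. Multiplying both sides by 1 - 3 x - 2 x^2 gives
(1 - 3 x - 2 x^2) sum_{k>=0} a_k x^k = 1 + 2 x.
Matching coefficients:
 x^0: a_0 = 1
 x^1: a_1 - 3 a_0 = 2  =>  a_1 = 3*1 + 2 = 5
 x^k (k >= 2): a_k = 3 a_{k-1} + 2 a_{k-2}.
Iterating: a_2 = 17, a_3 = 61, a_4 = 217, a_5 = 773, a_6 = 2753, a_7 = 9805, a_8 = 34921, a_9 = 124373.
So the coefficient of x^9 is 124373.

124373


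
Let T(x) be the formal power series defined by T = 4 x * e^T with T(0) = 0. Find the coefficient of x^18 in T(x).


Apply the Lagrange inversion formula: if T = 4 x * phi(T) with phi(t) = e^t, then
[x^n] T = 4^n * (1/n) [t^(n-1)] phi(t)^n = 4^n * (1/n) [t^(n-1)] e^(n t) = 4^n * (1/n) * n^(n-1) / (n-1)! = 4^n * n^(n-1) / n!.
When c = 1 this is the Cayley count of rooted labeled trees on n vertices, divided by n!.
For n = 18: 4^18 * 18^17 / 18! = 68719476736 * 2185911559738696531968/6402373705728000 = 349351379311776170508288/14889875.

349351379311776170508288/14889875


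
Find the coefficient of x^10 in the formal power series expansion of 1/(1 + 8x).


Write 1/(1 + c x) = 1/(1 - (-c) x) and apply the geometric-series identity
1/(1 - y) = sum_{k>=0} y^k to get 1/(1 + c x) = sum_{k>=0} (-c)^k x^k.
So the coefficient of x^k is (-c)^k = (-1)^k * c^k.
Here c = 8 and k = 10:
(-8)^10 = 1 * 1073741824 = 1073741824

1073741824


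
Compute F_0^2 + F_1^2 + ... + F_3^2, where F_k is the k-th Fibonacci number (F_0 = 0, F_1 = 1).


There is a standard identity sum_{k=0}^{N} F_k^2 = F_N * F_{N+1} (proved inductively from the telescoping relation F_k^2 = F_k F_{k+1} - F_{k-1} F_k). Then
sum_{k=0}^{3} F_k^2 = F_3 F_4 - F_0 F_0.
Computing: F_3 = 2, F_4 = 3.
Sum = 2 * 3 = 6.

6


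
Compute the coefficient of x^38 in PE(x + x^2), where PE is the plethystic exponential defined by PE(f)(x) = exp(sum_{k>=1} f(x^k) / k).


With f(x) = x + x^2, the exponent is sum_{k>=1} (x^k + x^(2k)) / k = -ln(1 - x) - ln(1 - x^2). Exponentiating:
PE(x + x^2) = 1 / ((1 - x)(1 - x^2)).
This is the generating function for partitions of n into parts of size 1 or 2. The number of 2's can be any j in 0..19, and the rest are 1's, so
[x^38] = floor(38/2) + 1 = 20.

20


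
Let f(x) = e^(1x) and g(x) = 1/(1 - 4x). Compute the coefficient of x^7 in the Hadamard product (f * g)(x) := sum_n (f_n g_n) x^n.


Expanding: f_k = 1^k/k! (from e^(1x)) and g_k = 4^k (from 1/(1 - 4x)). So the Hadamard coefficient (f * g)_k = 1^k 4^k / k! = (4)^k / k!.
For k = 7: 4^7/7! = 16384/5040 = 1024/315.

1024/315


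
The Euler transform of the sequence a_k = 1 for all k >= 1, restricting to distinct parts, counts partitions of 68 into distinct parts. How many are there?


Partitions of 68 into distinct parts can be computed via generating function.
Product (1+x)(1+x^2)(1+x^3)...
The coefficient of x^68 = 24576

24576


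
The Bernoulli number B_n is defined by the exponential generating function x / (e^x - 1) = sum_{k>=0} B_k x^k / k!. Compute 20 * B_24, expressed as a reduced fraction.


Bernoulli numbers can also be computed recursively via B_0 = 1 and sum_{j=0}^{m} C(m+1, j) B_j = 0 for m >= 1. Odd-index Bernoulli numbers vanish for k >= 3.
Computing B_24 = -236364091/2730, so 20 * B_24 = 20 * -236364091/2730 = -472728182/273.

-472728182/273


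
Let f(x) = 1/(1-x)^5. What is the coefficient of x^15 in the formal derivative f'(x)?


Differentiate: d/dx [ 1/(1-x)^r ] = r / (1-x)^(r+1).
Here r = 5, so f'(x) = 5 / (1-x)^6.
The expansion of 1/(1-x)^(r+1) has coefficient of x^n equal to C(n+r, r).
So the coefficient of x^15 in f'(x) is
5 * C(20, 5) = 5 * 15504 = 77520

77520


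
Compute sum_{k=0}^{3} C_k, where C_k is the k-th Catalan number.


C_0 through C_3: 1, 1, 2, 5
Sum = 1 + 1 + 2 + 5
= 9

9


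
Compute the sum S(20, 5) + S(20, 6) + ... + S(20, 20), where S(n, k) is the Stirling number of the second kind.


By definition, S(n, k) counts partitions of an n-set into exactly k nonempty blocks.
Computing row n = 20 for k = 5..20:
S(20, k): 749206090500, 4306078895384, 11143554045652, 15170932662679, 12011282644725, 5917584964655, 1900842429486, 411016633391, 61068660380, 6302524580, 452329200, 22350954, 741285, 15675, 190, 1
Sum = 51678344988737.

51678344988737


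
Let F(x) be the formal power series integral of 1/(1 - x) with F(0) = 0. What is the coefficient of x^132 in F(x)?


1/(1 - x) = sum_{k>=0} x^k. Integrating termwise and using F(0) = 0 gives
F(x) = sum_{k>=0} x^(k+1) / (k+1) = sum_{m>=1} x^m / m = -ln(1 - x).
So the coefficient of x^132 is 1/132 = 1/132.

1/132


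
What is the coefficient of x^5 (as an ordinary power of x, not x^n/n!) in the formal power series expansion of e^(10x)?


The exponential series is e^y = sum_{k>=0} y^k / k!. Substituting y = 10x gives
e^(10x) = sum_{k>=0} 10^k x^k / k!.
So the coefficient of x^n is a^n/n! with a = 10, n = 5:
10^5 / 5! = 100000/120 = 2500/3

2500/3


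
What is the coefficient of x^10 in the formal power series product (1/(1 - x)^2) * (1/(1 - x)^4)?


Combine the factors: (1/(1 - x)^2) * (1/(1 - x)^4) = 1/(1 - x)^6.
Then use 1/(1 - x)^r = sum_{k>=0} C(k + r - 1, r - 1) x^k with r = 6 and k = 10:
C(15, 5) = 3003.

3003


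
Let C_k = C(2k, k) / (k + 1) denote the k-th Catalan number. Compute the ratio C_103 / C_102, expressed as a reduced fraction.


Using C_k = (2k)! / (k! (k+1)!), the ratio C_{k+1}/C_k simplifies to
C_{k+1}/C_k = [(2k+2)! / ((k+1)! (k+2)!)] * [k! (k+1)! / (2k)!]
 = (2k+2)(2k+1) / ((k+1)(k+2)) = 2(2k+1) / (k+2).
For k = 102: 2(2*102 + 1) / (102 + 2) = 410/104 = 205/52.

205/52


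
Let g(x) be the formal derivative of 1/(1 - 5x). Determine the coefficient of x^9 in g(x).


Differentiate termwise: d/dx sum_{k>=0} 5^k x^k = sum_{k>=1} k 5^k x^(k-1) = sum_{j>=0} (j+1) 5^(j+1) x^j.
Equivalently, d/dx [1/(1 - 5x)] = 5/(1 - 5x)^2.
For j = 9: 10 * 5^10 = 10 * 9765625 = 97656250.

97656250


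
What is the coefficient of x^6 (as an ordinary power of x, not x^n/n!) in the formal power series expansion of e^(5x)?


The exponential series is e^y = sum_{k>=0} y^k / k!. Substituting y = 5x gives
e^(5x) = sum_{k>=0} 5^k x^k / k!.
So the coefficient of x^n is a^n/n! with a = 5, n = 6:
5^6 / 6! = 15625/720 = 3125/144

3125/144


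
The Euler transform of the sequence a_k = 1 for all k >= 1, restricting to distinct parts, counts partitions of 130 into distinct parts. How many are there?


Partitions of 130 into distinct parts can be computed via generating function.
Product (1+x)(1+x^2)(1+x^3)...
The coefficient of x^130 = 4654670

4654670


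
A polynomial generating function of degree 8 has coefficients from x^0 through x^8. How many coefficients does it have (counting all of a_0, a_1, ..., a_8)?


A polynomial of degree 8 takes the form a_0 + a_1 x + ... + a_8 x^8.
The number of coefficients is 8 + 1 = 9.

9


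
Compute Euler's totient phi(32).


phi(n) counts integers in [1, n] coprime to n. Using the multiplicative formula phi(n) = n * prod_{p | n} (1 - 1/p):
32 = 2^5, so
phi(32) = 32 * (1 - 1/2) = 16.

16


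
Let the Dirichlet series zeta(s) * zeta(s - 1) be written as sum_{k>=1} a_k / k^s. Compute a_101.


Convolution gives a_k = sum_{d | k} d * 1 = sum_{d | k} d = sigma(k), the sum of positive divisors of k.
For k = 101, the divisors are 1, 101, so
sigma(101) = 1 + 101 = 102.

102


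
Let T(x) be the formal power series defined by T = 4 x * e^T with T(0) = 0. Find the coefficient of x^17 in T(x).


Apply the Lagrange inversion formula: if T = 4 x * phi(T) with phi(t) = e^t, then
[x^n] T = 4^n * (1/n) [t^(n-1)] phi(t)^n = 4^n * (1/n) [t^(n-1)] e^(n t) = 4^n * (1/n) * n^(n-1) / (n-1)! = 4^n * n^(n-1) / n!.
When c = 1 this is the Cayley count of rooted labeled trees on n vertices, divided by n!.
For n = 17: 4^17 * 17^16 / 17! = 17179869184 * 48661191875666868481/355687428096000 = 1500734056829978302480384/638512875.

1500734056829978302480384/638512875


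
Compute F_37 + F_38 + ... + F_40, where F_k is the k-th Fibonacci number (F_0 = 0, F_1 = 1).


Use the identity sum_{k=0}^{N} F_k = F_{N+2} - 1 (which follows from F_{k+2} - F_{k+1} = F_k). Then
sum_{k=37}^{40} F_k = (F_{42} - 1) - (F_{38} - 1) = F_{42} - F_{38}.
Computing: F_{42} = 267914296, F_{38} = 39088169, so
Sum = 267914296 - 39088169 = 228826127.

228826127


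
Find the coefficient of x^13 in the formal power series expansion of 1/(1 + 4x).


Write 1/(1 + c x) = 1/(1 - (-c) x) and apply the geometric-series identity
1/(1 - y) = sum_{k>=0} y^k to get 1/(1 + c x) = sum_{k>=0} (-c)^k x^k.
So the coefficient of x^k is (-c)^k = (-1)^k * c^k.
Here c = 4 and k = 13:
(-4)^13 = -1 * 67108864 = -67108864

-67108864


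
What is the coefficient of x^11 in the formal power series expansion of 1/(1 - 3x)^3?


The general identity 1/(1 - c x)^r = sum_{k>=0} c^k C(k + r - 1, r - 1) x^k follows by substituting y = c x into 1/(1 - y)^r = sum_{k>=0} C(k + r - 1, r - 1) y^k.
For c = 3, r = 3, k = 11:
3^11 * C(13, 2) = 177147 * 78 = 13817466.

13817466


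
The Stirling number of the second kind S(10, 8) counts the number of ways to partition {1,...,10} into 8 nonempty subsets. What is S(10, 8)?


Using the explicit formula S(n,k) = (1/k!) sum_{j=0}^{k} (-1)^(k-j) C(k,j) j^n:
S(10, 8) = 750
Equivalently, S(n,k) is n! times the coefficient of x^n in the EGF (e^x - 1)^k / k!.

750


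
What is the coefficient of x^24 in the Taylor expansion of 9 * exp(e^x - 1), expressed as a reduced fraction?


exp(e^x - 1) = sum_{k>=0} Bell_k x^k / k!, where Bell_k is the k-th Bell number.
So the coefficient of x^24 is 9 * Bell_24 / 24!.
Computing: Bell_24 = 445958869294805289 and 24! = 620448401733239439360000, giving
9 * 445958869294805289/620448401733239439360000 = 148652956431601763/22979570434564423680000.

148652956431601763/22979570434564423680000


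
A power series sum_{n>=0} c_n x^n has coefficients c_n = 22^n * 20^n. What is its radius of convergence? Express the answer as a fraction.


By the root test (Cauchy-Hadamard), the radius is R = 1 / limsup_n |c_n|^(1/n).
Here |c_n|^(1/n) = (22^n * 20^n)^(1/n) = 22 * 20 = 440 for all n.
So R = 1/440 = 1/440.

1/440


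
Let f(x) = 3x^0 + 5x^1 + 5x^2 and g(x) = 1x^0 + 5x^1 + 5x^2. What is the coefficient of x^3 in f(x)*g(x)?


Cauchy product at x^3:
5*5 + 5*5
= 50

50


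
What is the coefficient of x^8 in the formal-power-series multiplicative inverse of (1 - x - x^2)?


Let the inverse be f(x) = sum_{k>=0} a_k x^k. From f(x) * (1 - x - x^2) = 1 and matching coefficients:
 x^0: a_0 = 1.
 x^1: a_1 - a_0 = 0, so a_1 = 1.
 x^k (k >= 2): a_k - a_{k-1} - a_{k-2} = 0, i.e. a_k = a_{k-1} + a_{k-2}.
This is the Fibonacci-type recurrence shifted so that a_0 = a_1 = 1.
Iterating: a_0=1, a_1=1, a_2=2, a_3=3, a_4=5, a_5=8, a_6=13, a_7=21, a_8=34
a_8 = 34.

34


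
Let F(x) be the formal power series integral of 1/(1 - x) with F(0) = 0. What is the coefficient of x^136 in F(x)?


1/(1 - x) = sum_{k>=0} x^k. Integrating termwise and using F(0) = 0 gives
F(x) = sum_{k>=0} x^(k+1) / (k+1) = sum_{m>=1} x^m / m = -ln(1 - x).
So the coefficient of x^136 is 1/136 = 1/136.

1/136


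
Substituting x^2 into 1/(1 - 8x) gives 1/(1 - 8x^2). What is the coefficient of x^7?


Since 1/(1 - 8x^2) only has even powers of x,
the coefficient of x^7 (odd) is 0.

0


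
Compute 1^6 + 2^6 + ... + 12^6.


This power sum has a closed form given by Faulhaber's formula
sum_{k=1}^{m} k^p = (1 / (p + 1)) * sum_{j=0}^{p} C(p + 1, j) B_j m^(p + 1 - j),
but for small m direct computation is fastest:
1 + 64 + 729 + 4096 + 15625 + 46656 + 117649 + 262144 + 531441 + 1000000 + 1771561 + 2985984 = 6735950.

6735950


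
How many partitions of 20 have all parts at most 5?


Using the generating function (1-x)^(-1)(1-x^2)^(-1)...(1-x^5)^(-1),
the coefficient of x^20 counts these restricted partitions.
Result = 192

192


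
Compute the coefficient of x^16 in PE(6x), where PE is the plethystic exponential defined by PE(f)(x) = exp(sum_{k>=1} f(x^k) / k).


With f(x) = 6x, the exponent is sum_{k>=1} 6 x^k / k = 6 * (-ln(1 - x)). Exponentiating:
PE(6x) = exp(-6 ln(1 - x)) = 1/(1 - x)^6.
By the negative binomial expansion, [x^n] 1/(1 - x)^6 = C(n + 5, 5).
For n = 16: C(21, 5) = 20349.

20349


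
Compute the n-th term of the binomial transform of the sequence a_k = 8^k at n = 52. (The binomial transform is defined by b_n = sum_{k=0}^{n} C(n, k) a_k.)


With a_k = 8^k, b_n = sum_{k=0}^{n} C(n, k) 8^k = (1 + 8)^n by the binomial theorem.
For n = 52: (1 + 8)^52 = 9^52 = 41745579179292917813953351511015323088870709282081.

41745579179292917813953351511015323088870709282081


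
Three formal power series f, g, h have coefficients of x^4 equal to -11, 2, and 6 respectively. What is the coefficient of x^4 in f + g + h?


Series addition is componentwise:
-11 + 2 + 6
= -3

-3


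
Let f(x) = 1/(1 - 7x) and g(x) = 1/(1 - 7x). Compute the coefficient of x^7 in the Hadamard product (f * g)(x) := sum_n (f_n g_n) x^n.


f has coefficients f_k = 7^k and g has coefficients g_k = 7^k, so the Hadamard product has coefficient (f*g)_k = 7^k * 7^k = 49^k.
For k = 7: 49^7 = 678223072849.

678223072849


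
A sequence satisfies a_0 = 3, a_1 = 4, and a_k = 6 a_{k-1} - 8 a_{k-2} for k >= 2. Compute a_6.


The characteristic equation is t^2 - 6 t + 8 = 0, with roots r_1 = 4 and r_2 = 2 (so c_1 = r_1 + r_2, c_2 = -r_1 r_2 as required).
One can use the closed form a_n = A r_1^n + B r_2^n, but direct iteration is more reliable:
a_0 = 3, a_1 = 4, a_2 = 0, a_3 = -32, a_4 = -192, a_5 = -896, a_6 = -3840.
So a_6 = -3840.

-3840


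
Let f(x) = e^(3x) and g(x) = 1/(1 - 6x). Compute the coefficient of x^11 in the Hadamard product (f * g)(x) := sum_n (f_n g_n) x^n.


Expanding: f_k = 3^k/k! (from e^(3x)) and g_k = 6^k (from 1/(1 - 6x)). So the Hadamard coefficient (f * g)_k = 3^k 6^k / k! = (18)^k / k!.
For k = 11: 18^11/11! = 64268410079232/39916800 = 3099363912/1925.

3099363912/1925


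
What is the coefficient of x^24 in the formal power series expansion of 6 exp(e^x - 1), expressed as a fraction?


exp(e^x - 1) is the exponential generating function for the Bell numbers Bell_k: exp(e^x - 1) = sum_{k>=0} Bell_k x^k / k!.
So the coefficient of x^24 in 6 exp(e^x - 1) is 6 Bell_24 / 24!.
Computing: Bell_24 = 445958869294805289 and 24! = 620448401733239439360000, giving
6 * 445958869294805289/620448401733239439360000 = 148652956431601763/34469355651846635520000.

148652956431601763/34469355651846635520000


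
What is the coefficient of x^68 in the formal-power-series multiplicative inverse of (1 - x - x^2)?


Let the inverse be f(x) = sum_{k>=0} a_k x^k. From f(x) * (1 - x - x^2) = 1 and matching coefficients:
 x^0: a_0 = 1.
 x^1: a_1 - a_0 = 0, so a_1 = 1.
 x^k (k >= 2): a_k - a_{k-1} - a_{k-2} = 0, i.e. a_k = a_{k-1} + a_{k-2}.
This is the Fibonacci-type recurrence shifted so that a_0 = a_1 = 1.
Iterating: a_0=1, a_1=1, a_2=2, a_3=3, a_4=5, a_5=8, a_6=13, a_7=21, a_8=34, a_9=55, ...
a_68 = 117669030460994.

117669030460994


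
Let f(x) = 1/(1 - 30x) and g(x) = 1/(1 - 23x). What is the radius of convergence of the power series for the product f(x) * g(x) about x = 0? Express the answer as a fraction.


The radius of 1/(1 - 30x) is 1/30 (nearest singularity at x = 1/30), and the radius of 1/(1 - 23x) is 1/23.
The product f(x)*g(x) = 1/((1 - 30x)(1 - 23x)) has singularities at both 1/30 and 1/23, so its radius of convergence is the distance to the nearest one:
min(1/30, 1/23) = 1/30.

1/30


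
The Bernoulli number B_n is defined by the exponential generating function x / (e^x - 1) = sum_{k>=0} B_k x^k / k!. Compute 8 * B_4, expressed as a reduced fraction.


Bernoulli numbers can also be computed recursively via B_0 = 1 and sum_{j=0}^{m} C(m+1, j) B_j = 0 for m >= 1. Odd-index Bernoulli numbers vanish for k >= 3.
Computing B_4 = -1/30, so 8 * B_4 = 8 * -1/30 = -4/15.

-4/15


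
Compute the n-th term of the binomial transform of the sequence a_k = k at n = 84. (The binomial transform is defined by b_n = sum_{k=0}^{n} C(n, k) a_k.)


With a_k = k, b_n = sum_{k=0}^{n} C(n, k) k. Using k * C(n, k) = n * C(n-1, k-1) gives b_n = n * sum_{k>=1} C(n-1, k-1) = n * 2^(n-1).
For n = 84: 84 * 2^83 = 84 * 9671406556917033397649408 = 812398150781030805402550272.

812398150781030805402550272


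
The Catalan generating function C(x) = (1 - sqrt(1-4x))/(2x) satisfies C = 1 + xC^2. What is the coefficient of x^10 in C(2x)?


Substituting x -> 2x scales the n-th coefficient by 2^n, so [x^10] C(2x) = 2^10 * C_10.
C_10 = C(2*10, 10)/(11) = 184756/11 = 16796.
So 2^10 * 16796 = 1024 * 16796 = 17199104.

17199104


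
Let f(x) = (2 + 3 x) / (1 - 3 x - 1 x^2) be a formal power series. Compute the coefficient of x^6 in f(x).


Write f(x) = sum_{k>=0} a_k x^k. Multiplying both sides by 1 - 3 x - 1 x^2 gives
(1 - 3 x - 1 x^2) sum_{k>=0} a_k x^k = 2 + 3 x.
Matching coefficients:
 x^0: a_0 = 2
 x^1: a_1 - 3 a_0 = 3  =>  a_1 = 3*2 + 3 = 9
 x^k (k >= 2): a_k = 3 a_{k-1} + 1 a_{k-2}.
Iterating: a_2 = 29, a_3 = 96, a_4 = 317, a_5 = 1047, a_6 = 3458.
So the coefficient of x^6 is 3458.

3458


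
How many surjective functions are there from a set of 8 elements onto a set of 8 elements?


By inclusion-exclusion on which target elements are missed, the number of surjections from an n-set onto a k-set is
surj(n, k) = sum_{j=0}^{k} (-1)^j C(k, j) (k - j)^n.
Equivalently surj(n, k) = k! * S(n, k), where S(n, k) is the Stirling number of the second kind.
For n = 8, k = 8:
S(8, 8) = 1, so
surj = 8! * 1 = 40320 * 1 = 40320.

40320


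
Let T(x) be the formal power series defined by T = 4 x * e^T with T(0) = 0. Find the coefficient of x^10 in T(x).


Apply the Lagrange inversion formula: if T = 4 x * phi(T) with phi(t) = e^t, then
[x^n] T = 4^n * (1/n) [t^(n-1)] phi(t)^n = 4^n * (1/n) [t^(n-1)] e^(n t) = 4^n * (1/n) * n^(n-1) / (n-1)! = 4^n * n^(n-1) / n!.
When c = 1 this is the Cayley count of rooted labeled trees on n vertices, divided by n!.
For n = 10: 4^10 * 10^9 / 10! = 1048576 * 1000000000/3628800 = 163840000000/567.

163840000000/567


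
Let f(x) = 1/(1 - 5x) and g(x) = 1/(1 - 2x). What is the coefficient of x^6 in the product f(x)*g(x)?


The coefficient of x^n in f*g is the Cauchy product: sum_{k=0}^{n} a^k * b^(n-k).
With a=5, b=2, n=6:
sum_{k=0}^{6} 5^k * 2^(6-k)
= 25999

25999


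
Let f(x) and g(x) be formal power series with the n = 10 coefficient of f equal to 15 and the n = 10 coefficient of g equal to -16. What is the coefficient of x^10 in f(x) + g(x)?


Addition of formal power series is termwise.
The coefficient of x^10 in f + g = 15 + -16
= -1

-1


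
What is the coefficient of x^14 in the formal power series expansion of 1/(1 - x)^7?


The expansion 1/(1 - x)^r = sum_{k>=0} C(k + r - 1, r - 1) x^k follows from the multiset / negative-binomial theorem (or from repeated differentiation of the geometric series).
For r = 7 and k = 14:
C(20, 6) = 2432902008176640000 / (720 * 87178291200) = 38760.

38760


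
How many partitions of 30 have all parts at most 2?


Using the generating function (1-x)^(-1)(1-x^2)^(-1),
the coefficient of x^30 counts these restricted partitions.
Result = 16

16


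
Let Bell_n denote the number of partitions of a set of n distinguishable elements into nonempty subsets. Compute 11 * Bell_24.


Bell_24 can be computed from the Bell triangle or from Dobinski's identity Bell_n = (1/e) * sum_{k>=0} k^n / k!.
Computing Bell_24 = 445958869294805289.
Then 11 * 445958869294805289 = 4905547562242858179.

4905547562242858179


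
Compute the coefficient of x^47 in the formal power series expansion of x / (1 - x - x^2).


Let f(x) = sum_{k>=0} a_k x^k. Multiplying f(x) * (1 - x - x^2) = x and matching coefficients gives a_0 = 0, a_1 = 1, and a_k = a_{k-1} + a_{k-2} for k >= 2. These are the Fibonacci numbers F_k.
Iterating from F_0 = 0, F_1 = 1:
F_0=0, F_1=1, F_2=1, F_3=2, F_4=3, F_5=5, F_6=8, F_7=13, F_8=21, F_9=34, ...
F_47 = 2971215073.

2971215073


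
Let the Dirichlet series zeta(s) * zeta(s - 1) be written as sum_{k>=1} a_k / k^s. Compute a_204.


Convolution gives a_k = sum_{d | k} d * 1 = sum_{d | k} d = sigma(k), the sum of positive divisors of k.
For k = 204, the divisors are 1, 2, 3, 4, 6, 12, 17, 34, 51, 68, 102, 204, so
sigma(204) = 1 + 2 + 3 + 4 + 6 + 12 + 17 + 34 + 51 + 68 + 102 + 204 = 504.

504


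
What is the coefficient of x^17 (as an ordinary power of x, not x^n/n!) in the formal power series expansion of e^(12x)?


The exponential series is e^y = sum_{k>=0} y^k / k!. Substituting y = 12x gives
e^(12x) = sum_{k>=0} 12^k x^k / k!.
So the coefficient of x^n is a^n/n! with a = 12, n = 17:
12^17 / 17! = 2218611106740436992/355687428096000 = 92876046336/14889875

92876046336/14889875


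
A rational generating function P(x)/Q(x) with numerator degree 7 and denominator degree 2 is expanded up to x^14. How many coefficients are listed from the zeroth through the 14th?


Expanding up to x^14 gives the coefficients for x^0, x^1, ..., x^14.
That is 14 + 1 = 15 coefficients in total.

15


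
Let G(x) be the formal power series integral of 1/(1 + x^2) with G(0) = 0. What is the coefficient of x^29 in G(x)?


1/(1 + x^2) = sum_{j>=0} (-1)^j x^(2j). Integrating termwise with G(0) = 0:
G(x) = sum_{j>=0} (-1)^j x^(2j+1) / (2j+1) = arctan(x).
Only odd powers are nonzero. For x^29 write 29 = 2*14 + 1, giving
(-1)^14 / 29 = 1/29 = 1/29.

1/29


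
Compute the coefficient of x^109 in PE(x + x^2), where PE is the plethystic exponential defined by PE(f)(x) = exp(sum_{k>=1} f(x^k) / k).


With f(x) = x + x^2, the exponent is sum_{k>=1} (x^k + x^(2k)) / k = -ln(1 - x) - ln(1 - x^2). Exponentiating:
PE(x + x^2) = 1 / ((1 - x)(1 - x^2)).
This is the generating function for partitions of n into parts of size 1 or 2. The number of 2's can be any j in 0..54, and the rest are 1's, so
[x^109] = floor(109/2) + 1 = 55.

55


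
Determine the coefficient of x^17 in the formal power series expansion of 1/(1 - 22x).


The geometric series identity gives 1/(1 - c x) = sum_{k>=0} c^k x^k, so the coefficient of x^k is c^k.
Here c = 22 and k = 17.
Computing: 22^17 = 66249952919459433152512

66249952919459433152512


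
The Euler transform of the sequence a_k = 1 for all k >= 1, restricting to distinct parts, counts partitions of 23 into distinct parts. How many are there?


Partitions of 23 into distinct parts can be computed via generating function.
Product (1+x)(1+x^2)(1+x^3)...
The coefficient of x^23 = 104

104


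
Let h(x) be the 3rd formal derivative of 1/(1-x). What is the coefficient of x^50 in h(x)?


Differentiating 3 times: d^3/dx^3 [1/(1-x)] = 3!/(1-x)^4.
The expansion 1/(1-x)^4 = sum_{k>=0} C(k+3, 3) x^k, so the coefficient of x^n in 3!/(1-x)^4 is 3! * C(n+3, 3).
For n = 50: 6 * C(53, 3) = 6 * 23426 = 140556

140556


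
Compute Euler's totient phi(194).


phi(n) counts integers in [1, n] coprime to n. Using the multiplicative formula phi(n) = n * prod_{p | n} (1 - 1/p):
194 = 2 * 97, so
phi(194) = 194 * (1 - 1/2) * (1 - 1/97) = 96.

96


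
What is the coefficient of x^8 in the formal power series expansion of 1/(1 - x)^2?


The expansion 1/(1 - x)^r = sum_{k>=0} C(k + r - 1, r - 1) x^k follows from the multiset / negative-binomial theorem (or from repeated differentiation of the geometric series).
For r = 2 and k = 8:
C(9, 1) = 362880 / (1 * 40320) = 9.

9


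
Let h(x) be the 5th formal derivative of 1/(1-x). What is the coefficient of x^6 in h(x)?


Differentiating 5 times: d^5/dx^5 [1/(1-x)] = 5!/(1-x)^6.
The expansion 1/(1-x)^6 = sum_{k>=0} C(k+5, 5) x^k, so the coefficient of x^n in 5!/(1-x)^6 is 5! * C(n+5, 5).
For n = 6: 120 * C(11, 5) = 120 * 462 = 55440

55440


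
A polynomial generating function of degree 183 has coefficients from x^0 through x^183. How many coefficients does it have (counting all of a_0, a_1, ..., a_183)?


A polynomial of degree 183 takes the form a_0 + a_1 x + ... + a_183 x^183.
The number of coefficients is 183 + 1 = 184.

184


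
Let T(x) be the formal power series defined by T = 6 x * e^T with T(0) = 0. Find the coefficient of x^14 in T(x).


Apply the Lagrange inversion formula: if T = 6 x * phi(T) with phi(t) = e^t, then
[x^n] T = 6^n * (1/n) [t^(n-1)] phi(t)^n = 6^n * (1/n) [t^(n-1)] e^(n t) = 6^n * (1/n) * n^(n-1) / (n-1)! = 6^n * n^(n-1) / n!.
When c = 1 this is the Cayley count of rooted labeled trees on n vertices, divided by n!.
For n = 14: 6^14 * 14^13 / 14! = 78364164096 * 793714773254144/87178291200 = 2550642919503888384/3575.

2550642919503888384/3575


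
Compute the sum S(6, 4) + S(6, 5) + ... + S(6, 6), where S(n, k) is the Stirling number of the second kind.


By definition, S(n, k) counts partitions of an n-set into exactly k nonempty blocks.
Computing row n = 6 for k = 4..6:
S(6, k): 65, 15, 1
Sum = 81.

81


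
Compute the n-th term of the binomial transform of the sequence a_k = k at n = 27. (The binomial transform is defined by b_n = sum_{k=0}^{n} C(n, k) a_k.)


With a_k = k, b_n = sum_{k=0}^{n} C(n, k) k. Using k * C(n, k) = n * C(n-1, k-1) gives b_n = n * sum_{k>=1} C(n-1, k-1) = n * 2^(n-1).
For n = 27: 27 * 2^26 = 27 * 67108864 = 1811939328.

1811939328


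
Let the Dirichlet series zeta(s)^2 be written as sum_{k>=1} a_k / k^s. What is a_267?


The Dirichlet convolution of the constant function 1 with itself gives (1 * 1)(k) = sum_{d | k} 1 = d(k), the number of positive divisors of k.
Since zeta(s) = sum_{k>=1} 1/k^s, we have zeta(s)^2 = sum_{k>=1} d(k)/k^s, so a_k = d(k).
For k = 267: the divisors are 1, 3, 89, 267.
Count = 4.

4


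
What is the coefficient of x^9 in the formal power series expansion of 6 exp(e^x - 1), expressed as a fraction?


exp(e^x - 1) is the exponential generating function for the Bell numbers Bell_k: exp(e^x - 1) = sum_{k>=0} Bell_k x^k / k!.
So the coefficient of x^9 in 6 exp(e^x - 1) is 6 Bell_9 / 9!.
Computing: Bell_9 = 21147 and 9! = 362880, giving
6 * 21147/362880 = 1007/2880.

1007/2880


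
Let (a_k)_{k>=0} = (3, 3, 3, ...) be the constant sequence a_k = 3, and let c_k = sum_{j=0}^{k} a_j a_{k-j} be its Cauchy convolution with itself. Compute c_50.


Since a_j = 3 for all j >= 0, the convolution sum becomes
c_k = sum_{j=0}^{k} 3 * 3 = 9 * (k + 1).
Equivalently, the generating function of (a_k) is 3/(1 - x) and its square is 9/(1 - x)^2 = sum_{k>=0} 9(k + 1) x^k.
For k = 50: 9 * 51 = 459.

459


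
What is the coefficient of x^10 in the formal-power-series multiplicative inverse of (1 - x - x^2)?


Let the inverse be f(x) = sum_{k>=0} a_k x^k. From f(x) * (1 - x - x^2) = 1 and matching coefficients:
 x^0: a_0 = 1.
 x^1: a_1 - a_0 = 0, so a_1 = 1.
 x^k (k >= 2): a_k - a_{k-1} - a_{k-2} = 0, i.e. a_k = a_{k-1} + a_{k-2}.
This is the Fibonacci-type recurrence shifted so that a_0 = a_1 = 1.
Iterating: a_0=1, a_1=1, a_2=2, a_3=3, a_4=5, a_5=8, a_6=13, a_7=21, a_8=34, a_9=55, ...
a_10 = 89.

89


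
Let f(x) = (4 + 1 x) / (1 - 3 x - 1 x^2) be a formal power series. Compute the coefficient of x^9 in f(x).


Write f(x) = sum_{k>=0} a_k x^k. Multiplying both sides by 1 - 3 x - 1 x^2 gives
(1 - 3 x - 1 x^2) sum_{k>=0} a_k x^k = 4 + 1 x.
Matching coefficients:
 x^0: a_0 = 4
 x^1: a_1 - 3 a_0 = 1  =>  a_1 = 3*4 + 1 = 13
 x^k (k >= 2): a_k = 3 a_{k-1} + 1 a_{k-2}.
Iterating: a_2 = 43, a_3 = 142, a_4 = 469, a_5 = 1549, a_6 = 5116, a_7 = 16897, a_8 = 55807, a_9 = 184318.
So the coefficient of x^9 is 184318.

184318


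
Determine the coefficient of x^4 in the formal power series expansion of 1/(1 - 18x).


The geometric series identity gives 1/(1 - c x) = sum_{k>=0} c^k x^k, so the coefficient of x^k is c^k.
Here c = 18 and k = 4.
Computing: 18^4 = 104976

104976


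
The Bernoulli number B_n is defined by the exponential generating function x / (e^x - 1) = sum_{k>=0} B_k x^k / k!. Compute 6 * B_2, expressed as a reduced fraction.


Bernoulli numbers can also be computed recursively via B_0 = 1 and sum_{j=0}^{m} C(m+1, j) B_j = 0 for m >= 1. Odd-index Bernoulli numbers vanish for k >= 3.
Computing B_2 = 1/6, so 6 * B_2 = 6 * 1/6 = 1.

1


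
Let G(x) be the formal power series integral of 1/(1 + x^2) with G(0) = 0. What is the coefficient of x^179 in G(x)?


1/(1 + x^2) = sum_{j>=0} (-1)^j x^(2j). Integrating termwise with G(0) = 0:
G(x) = sum_{j>=0} (-1)^j x^(2j+1) / (2j+1) = arctan(x).
Only odd powers are nonzero. For x^179 write 179 = 2*89 + 1, giving
(-1)^89 / 179 = -1/179 = -1/179.

-1/179


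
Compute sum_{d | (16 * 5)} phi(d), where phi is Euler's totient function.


First, 16 * 5 = 80. One classical identity is sum_{d | n} phi(d) = n (each k in [1, n] has a unique gcd with n, and among the k's with gcd(k, n) = n/d there are phi(d) of them). So the sum equals 80. We also verify directly:
Divisors of 80: 1, 2, 4, 5, 8, 10, 16, 20, 40, 80.
phi values: 1, 1, 2, 4, 4, 4, 8, 8, 16, 32.
Sum = 80.

80


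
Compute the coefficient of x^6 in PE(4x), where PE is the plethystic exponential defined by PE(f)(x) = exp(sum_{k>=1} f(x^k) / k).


With f(x) = 4x, the exponent is sum_{k>=1} 4 x^k / k = 4 * (-ln(1 - x)). Exponentiating:
PE(4x) = exp(-4 ln(1 - x)) = 1/(1 - x)^4.
By the negative binomial expansion, [x^n] 1/(1 - x)^4 = C(n + 3, 3).
For n = 6: C(9, 3) = 84.

84


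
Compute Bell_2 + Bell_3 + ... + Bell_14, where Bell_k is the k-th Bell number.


Recall Bell_k counts set partitions of a k-set (with Bell_0 = 1 by convention).
Bell_2 through Bell_14: 2, 5, 15, 52, 203, 877, 4140, 21147, 115975, 678570, 4213597, 27644437, 190899322
Sum = 2 + 5 + 15 + 52 + 203 + 877 + 4140 + 21147 + 115975 + 678570 + 4213597 + 27644437 + 190899322 = 223578342.

223578342


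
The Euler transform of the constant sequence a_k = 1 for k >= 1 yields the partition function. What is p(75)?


The Euler transform converts the sequence a_k = 1 into the number of integer partitions.
Using the recurrence or dynamic programming:
p(75) = 8118264

8118264


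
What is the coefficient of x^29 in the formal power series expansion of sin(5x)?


The Maclaurin series is sin(t) = sum_{k>=0} (-1)^k t^(2k+1) / (2k+1)!, so substituting t = 5x, only odd powers of x are nonzero, with coefficient of x^(2k+1) equal to (-1)^k 5^(2k+1) / (2k+1)!.
Write 29 = 2*14 + 1, giving the coefficient (-1)^14 * 5^29 / 29! = 186264514923095703125/8841761993739701954543616000000 = 11920928955078125/565872767599340925090791424.

11920928955078125/565872767599340925090791424


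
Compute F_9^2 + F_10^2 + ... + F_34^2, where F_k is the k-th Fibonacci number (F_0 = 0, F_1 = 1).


There is a standard identity sum_{k=0}^{N} F_k^2 = F_N * F_{N+1} (proved inductively from the telescoping relation F_k^2 = F_k F_{k+1} - F_{k-1} F_k). Then
sum_{k=9}^{34} F_k^2 = F_34 F_35 - F_8 F_9.
Computing: F_34 = 5702887, F_35 = 9227465, F_8 = 21, F_9 = 34.
Sum = 5702887 * 9227465 - 21 * 34 = 52623190190741.

52623190190741


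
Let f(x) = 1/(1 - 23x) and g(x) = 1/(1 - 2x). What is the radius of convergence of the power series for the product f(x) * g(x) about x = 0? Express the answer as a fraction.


The radius of 1/(1 - 23x) is 1/23 (nearest singularity at x = 1/23), and the radius of 1/(1 - 2x) is 1/2.
The product f(x)*g(x) = 1/((1 - 23x)(1 - 2x)) has singularities at both 1/23 and 1/2, so its radius of convergence is the distance to the nearest one:
min(1/23, 1/2) = 1/23.

1/23


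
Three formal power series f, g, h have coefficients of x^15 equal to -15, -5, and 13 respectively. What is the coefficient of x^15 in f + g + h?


Series addition is componentwise:
-15 + -5 + 13
= -7

-7


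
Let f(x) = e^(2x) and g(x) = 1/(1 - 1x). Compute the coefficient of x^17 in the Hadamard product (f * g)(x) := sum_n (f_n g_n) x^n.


Expanding: f_k = 2^k/k! (from e^(2x)) and g_k = 1^k (from 1/(1 - 1x)). So the Hadamard coefficient (f * g)_k = 2^k 1^k / k! = (2)^k / k!.
For k = 17: 2^17/17! = 131072/355687428096000 = 4/10854718875.

4/10854718875


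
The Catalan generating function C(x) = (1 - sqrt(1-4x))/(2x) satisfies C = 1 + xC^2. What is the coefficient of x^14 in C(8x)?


Substituting x -> 8x scales the n-th coefficient by 8^n, so [x^14] C(8x) = 8^14 * C_14.
C_14 = C(2*14, 14)/(15) = 40116600/15 = 2674440.
So 8^14 * 2674440 = 4398046511104 * 2674440 = 11762311511156981760.

11762311511156981760


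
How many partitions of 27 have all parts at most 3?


Using the generating function (1-x)^(-1)(1-x^2)^(-1)(1-x^3)^(-1),
the coefficient of x^27 counts these restricted partitions.
Result = 75

75


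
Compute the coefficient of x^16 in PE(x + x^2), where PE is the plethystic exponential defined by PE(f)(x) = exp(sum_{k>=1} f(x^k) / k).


With f(x) = x + x^2, the exponent is sum_{k>=1} (x^k + x^(2k)) / k = -ln(1 - x) - ln(1 - x^2). Exponentiating:
PE(x + x^2) = 1 / ((1 - x)(1 - x^2)).
This is the generating function for partitions of n into parts of size 1 or 2. The number of 2's can be any j in 0..8, and the rest are 1's, so
[x^16] = floor(16/2) + 1 = 9.

9


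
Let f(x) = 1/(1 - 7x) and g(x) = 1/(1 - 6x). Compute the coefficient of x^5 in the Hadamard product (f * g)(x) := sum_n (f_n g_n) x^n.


f has coefficients f_k = 7^k and g has coefficients g_k = 6^k, so the Hadamard product has coefficient (f*g)_k = 7^k * 6^k = 42^k.
For k = 5: 42^5 = 130691232.

130691232


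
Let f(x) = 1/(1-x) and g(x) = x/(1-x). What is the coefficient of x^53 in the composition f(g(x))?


First simplify the composition: f(g(x)) = 1/(1 - x/(1-x)) = (1-x)/((1-x) - x) = (1-x)/(1-2x).
Now extract the coefficient. Write (1-x)/(1-2x) = 1/(1-2x) - x/(1-2x).
The coefficient of x^n in 1/(1-2x) is 2^n, and in x/(1-2x) is 2^(n-1) (for n >= 1).
So the coefficient of x^53 is 2^53 - 2^52 = 9007199254740992 - 4503599627370496 = 4503599627370496.

4503599627370496


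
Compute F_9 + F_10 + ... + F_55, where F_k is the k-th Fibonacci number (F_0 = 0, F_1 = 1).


Use the identity sum_{k=0}^{N} F_k = F_{N+2} - 1 (which follows from F_{k+2} - F_{k+1} = F_k). Then
sum_{k=9}^{55} F_k = (F_{57} - 1) - (F_{10} - 1) = F_{57} - F_{10}.
Computing: F_{57} = 365435296162, F_{10} = 55, so
Sum = 365435296162 - 55 = 365435296107.

365435296107


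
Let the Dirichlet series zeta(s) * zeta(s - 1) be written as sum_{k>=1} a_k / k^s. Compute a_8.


Convolution gives a_k = sum_{d | k} d * 1 = sum_{d | k} d = sigma(k), the sum of positive divisors of k.
For k = 8, the divisors are 1, 2, 4, 8, so
sigma(8) = 1 + 2 + 4 + 8 = 15.

15


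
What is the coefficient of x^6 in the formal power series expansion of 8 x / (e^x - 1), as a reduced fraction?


The exponential generating function for Bernoulli numbers is
x / (e^x - 1) = sum_{k>=0} B_k x^k / k!.
So the coefficient of x^6 in 8 x / (e^x - 1) is 8 B_6 / 6!.
Computing: B_6 = 1/42, 6! = 720, giving
8 * 1/42 / 720 = 1/3780.

1/3780


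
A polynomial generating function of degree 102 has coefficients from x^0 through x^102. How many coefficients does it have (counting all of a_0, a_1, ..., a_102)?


A polynomial of degree 102 takes the form a_0 + a_1 x + ... + a_102 x^102.
The number of coefficients is 102 + 1 = 103.

103


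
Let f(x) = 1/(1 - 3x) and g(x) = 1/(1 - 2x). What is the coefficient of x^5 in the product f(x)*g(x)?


The coefficient of x^n in f*g is the Cauchy product: sum_{k=0}^{n} a^k * b^(n-k).
With a=3, b=2, n=5:
sum_{k=0}^{5} 3^k * 2^(5-k)
= 665

665


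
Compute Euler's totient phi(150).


phi(n) counts integers in [1, n] coprime to n. Using the multiplicative formula phi(n) = n * prod_{p | n} (1 - 1/p):
150 = 2 * 3 * 5^2, so
phi(150) = 150 * (1 - 1/2) * (1 - 1/3) * (1 - 1/5) = 40.

40


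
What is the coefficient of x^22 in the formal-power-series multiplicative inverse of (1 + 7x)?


The inverse is 1/(1 + 7x). Apply the geometric identity 1/(1 - y) = sum_{k>=0} y^k with y = -7x:
1/(1 + 7x) = sum_{k>=0} (-7)^k x^k.
So the coefficient of x^22 is (-7)^22 = 3909821048582988049.

3909821048582988049


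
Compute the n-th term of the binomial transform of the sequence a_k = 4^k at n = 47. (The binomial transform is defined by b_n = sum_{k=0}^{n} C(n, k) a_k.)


With a_k = 4^k, b_n = sum_{k=0}^{n} C(n, k) 4^k = (1 + 4)^n by the binomial theorem.
For n = 47: (1 + 4)^47 = 5^47 = 710542735760100185871124267578125.

710542735760100185871124267578125
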